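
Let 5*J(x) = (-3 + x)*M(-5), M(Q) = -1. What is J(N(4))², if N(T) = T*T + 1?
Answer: 196/25 ≈ 7.8400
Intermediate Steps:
N(T) = 1 + T² (N(T) = T² + 1 = 1 + T²)
J(x) = ⅗ - x/5 (J(x) = ((-3 + x)*(-1))/5 = (3 - x)/5 = ⅗ - x/5)
J(N(4))² = (⅗ - (1 + 4²)/5)² = (⅗ - (1 + 16)/5)² = (⅗ - ⅕*17)² = (⅗ - 17/5)² = (-14/5)² = 196/25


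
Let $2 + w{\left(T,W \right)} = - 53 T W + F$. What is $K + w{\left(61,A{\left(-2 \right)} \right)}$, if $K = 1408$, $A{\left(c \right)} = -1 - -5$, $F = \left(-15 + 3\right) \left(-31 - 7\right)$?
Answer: $-11070$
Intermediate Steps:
$F = 456$ ($F = \left(-12\right) \left(-38\right) = 456$)
$A{\left(c \right)} = 4$ ($A{\left(c \right)} = -1 + 5 = 4$)
$w{\left(T,W \right)} = 454 - 53 T W$ ($w{\left(T,W \right)} = -2 + \left(- 53 T W + 456\right) = -2 - \left(-456 + 53 T W\right) = 454 - 53 T W$)
$K + w{\left(61,A{\left(-2 \right)} \right)} = 1408 + \left(454 - 3233 \cdot 4\right) = 1408 + \left(454 - 12932\right) = 1408 - 12478 = -11070$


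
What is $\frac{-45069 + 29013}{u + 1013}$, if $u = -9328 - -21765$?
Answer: $- \frac{8028}{6725} \approx -1.1938$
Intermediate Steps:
$u = 12437$ ($u = -9328 + 21765 = 12437$)
$\frac{-45069 + 29013}{u + 1013} = \frac{-45069 + 29013}{12437 + 1013} = - \frac{16056}{13450} = \left(-16056\right) \frac{1}{13450} = - \frac{8028}{6725}$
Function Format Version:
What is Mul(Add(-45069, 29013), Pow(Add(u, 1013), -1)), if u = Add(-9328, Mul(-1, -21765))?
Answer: Rational(-8028, 6725) ≈ -1.1938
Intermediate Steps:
u = 12437 (u = Add(-9328, 21765) = 12437)
Mul(Add(-45069, 29013), Pow(Add(u, 1013), -1)) = Mul(Add(-45069, 29013), Pow(Add(12437, 1013), -1)) = Mul(-16056, Pow(13450, -1)) = Mul(-16056, Rational(1, 13450)) = Rational(-8028, 6725)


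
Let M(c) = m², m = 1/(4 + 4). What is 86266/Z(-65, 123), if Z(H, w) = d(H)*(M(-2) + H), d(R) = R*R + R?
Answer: -86266/270335 ≈ -0.31911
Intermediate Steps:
m = ⅛ (m = 1/8 = ⅛ ≈ 0.12500)
d(R) = R + R² (d(R) = R² + R = R + R²)
M(c) = 1/64 (M(c) = (⅛)² = 1/64)
Z(H, w) = H*(1 + H)*(1/64 + H) (Z(H, w) = (H*(1 + H))*(1/64 + H) = H*(1 + H)*(1/64 + H))
86266/Z(-65, 123) = 86266/(((1/64)*(-65)*(1 - 65)*(1 + 64*(-65)))) = 86266/(((1/64)*(-65)*(-64)*(1 - 4160))) = 86266/(((1/64)*(-65)*(-64)*(-4159))) = 86266/(-270335) = 86266*(-1/270335) = -86266/270335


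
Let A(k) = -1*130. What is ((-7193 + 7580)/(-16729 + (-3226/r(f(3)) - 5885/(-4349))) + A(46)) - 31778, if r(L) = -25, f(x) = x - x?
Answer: -57583884024183/1804683526 ≈ -31908.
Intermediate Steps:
f(x) = 0
A(k) = -130
((-7193 + 7580)/(-16729 + (-3226/r(f(3)) - 5885/(-4349))) + A(46)) - 31778 = ((-7193 + 7580)/(-16729 + (-3226/(-25) - 5885/(-4349))) - 130) - 31778 = (387/(-16729 + (-3226*(-1/25) - 5885*(-1/4349))) - 130) - 31778 = (387/(-16729 + (3226/25 + 5885/4349)) - 130) - 31778 = (387/(-16729 + 14176999/108725) - 130) - 31778 = (387/(-1804683526/108725) - 130) - 31778 = (387*(-108725/1804683526) - 130) - 31778 = (-42076575/1804683526 - 130) - 31778 = -234650934955/1804683526 - 31778 = -57583884024183/1804683526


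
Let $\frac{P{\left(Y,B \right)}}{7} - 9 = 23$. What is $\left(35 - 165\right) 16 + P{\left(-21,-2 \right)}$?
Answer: $-1856$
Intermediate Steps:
$P{\left(Y,B \right)} = 224$ ($P{\left(Y,B \right)} = 63 + 7 \cdot 23 = 63 + 161 = 224$)
$\left(35 - 165\right) 16 + P{\left(-21,-2 \right)} = \left(35 - 165\right) 16 + 224 = \left(-130\right) 16 + 224 = -2080 + 224 = -1856$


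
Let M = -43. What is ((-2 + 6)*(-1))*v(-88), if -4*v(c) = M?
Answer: -43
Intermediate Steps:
v(c) = 43/4 (v(c) = -1/4*(-43) = 43/4)
((-2 + 6)*(-1))*v(-88) = ((-2 + 6)*(-1))*(43/4) = (4*(-1))*(43/4) = -4*43/4 = -43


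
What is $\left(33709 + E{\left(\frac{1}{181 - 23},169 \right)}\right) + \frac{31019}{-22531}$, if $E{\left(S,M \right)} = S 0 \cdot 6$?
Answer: $\frac{759466460}{22531} \approx 33708.0$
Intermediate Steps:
$E{\left(S,M \right)} = 0$ ($E{\left(S,M \right)} = 0 \cdot 6 = 0$)
$\left(33709 + E{\left(\frac{1}{181 - 23},169 \right)}\right) + \frac{31019}{-22531} = \left(33709 + 0\right) + \frac{31019}{-22531} = 33709 + 31019 \left(- \frac{1}{22531}\right) = 33709 - \frac{31019}{22531} = \frac{759466460}{22531}$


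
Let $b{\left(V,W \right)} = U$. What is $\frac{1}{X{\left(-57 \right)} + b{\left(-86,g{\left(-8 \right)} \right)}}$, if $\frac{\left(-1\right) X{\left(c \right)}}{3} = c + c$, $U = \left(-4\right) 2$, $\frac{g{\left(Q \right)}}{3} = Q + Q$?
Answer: $\frac{1}{334} \approx 0.002994$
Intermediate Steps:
$g{\left(Q \right)} = 6 Q$ ($g{\left(Q \right)} = 3 \left(Q + Q\right) = 3 \cdot 2 Q = 6 Q$)
$U = -8$
$b{\left(V,W \right)} = -8$
$X{\left(c \right)} = - 6 c$ ($X{\left(c \right)} = - 3 \left(c + c\right) = - 3 \cdot 2 c = - 6 c$)
$\frac{1}{X{\left(-57 \right)} + b{\left(-86,g{\left(-8 \right)} \right)}} = \frac{1}{\left(-6\right) \left(-57\right) - 8} = \frac{1}{342 - 8} = \frac{1}{334}$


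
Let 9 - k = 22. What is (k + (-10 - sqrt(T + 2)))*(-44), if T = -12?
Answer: 1012 + 44*I*sqrt(10) ≈ 1012.0 + 139.14*I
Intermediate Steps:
k = -13 (k = 9 - 1*22 = 9 - 22 = -13)
(k + (-10 - sqrt(T + 2)))*(-44) = (-13 + (-10 - sqrt(-12 + 2)))*(-44) = (-13 + (-10 - sqrt(-10)))*(-44) = (-13 + (-10 - I*sqrt(10)))*(-44) = (-23 - I*sqrt(10))*(-44) = 1012 + 44*I*sqrt(10)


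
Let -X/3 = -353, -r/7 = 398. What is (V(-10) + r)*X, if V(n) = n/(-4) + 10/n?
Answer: -5897571/2 ≈ -2.9488e+6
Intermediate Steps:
r = -2786 (r = -7*398 = -2786)
X = 1059 (X = -3*(-353) = 1059)
V(n) = 10/n - n/4 (V(n) = n*(-1/4) + 10/n = -n/4 + 10/n = 10/n - n/4)
(V(-10) + r)*X = ((10/(-10) - 1/4*(-10)) - 2786)*1059 = ((10*(-1/10) + 5/2) - 2786)*1059 = ((-1 + 5/2) - 2786)*1059 = (3/2 - 2786)*1059 = -5569/2*1059 = -5897571/2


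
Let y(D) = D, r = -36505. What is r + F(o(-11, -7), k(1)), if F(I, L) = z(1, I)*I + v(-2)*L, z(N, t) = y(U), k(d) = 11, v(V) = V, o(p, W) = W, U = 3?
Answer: -36548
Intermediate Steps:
z(N, t) = 3
F(I, L) = -2*L + 3*I (F(I, L) = 3*I - 2*L = -2*L + 3*I)
r + F(o(-11, -7), k(1)) = -36505 + (-2*11 + 3*(-7)) = -36505 + (-22 - 21) = -36505 - 43 = -36548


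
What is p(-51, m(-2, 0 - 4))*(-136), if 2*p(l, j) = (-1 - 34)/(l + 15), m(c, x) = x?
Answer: -595/9 ≈ -66.111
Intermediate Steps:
p(l, j) = -35/(2*(15 + l)) (p(l, j) = ((-1 - 34)/(l + 15))/2 = (-35/(15 + l))/2 = -35/(2*(15 + l)))
p(-51, m(-2, 0 - 4))*(-136) = -35/(30 + 2*(-51))*(-136) = -35/(30 - 102)*(-136) = -35/(-72)*(-136) = -35*(-1/72)*(-136) = (35/72)*(-136) = -595/9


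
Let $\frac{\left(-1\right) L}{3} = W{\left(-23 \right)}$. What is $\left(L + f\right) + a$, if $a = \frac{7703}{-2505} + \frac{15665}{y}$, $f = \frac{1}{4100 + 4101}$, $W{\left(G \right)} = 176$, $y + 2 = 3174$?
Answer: $- \frac{2637319343347}{5012615220} \approx -526.14$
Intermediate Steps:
$y = 3172$ ($y = -2 + 3174 = 3172$)
$L = -528$ ($L = \left(-3\right) 176 = -528$)
$f = \frac{1}{8201} \approx 0.00012194$
$a = \frac{1138993}{611220}$ ($a = \frac{7703}{-2505} + \frac{15665}{3172} = 7703 \left(- \frac{1}{2505}\right) + 15665 \cdot \frac{1}{3172} = - \frac{7703}{2505} + \frac{1205}{244} = \frac{1138993}{611220} \approx 1.8635$)
$\left(L + f\right) + a = \left(-528 + \frac{1}{8201}\right) + \frac{1138993}{611220} = - \frac{4330127}{8201} + \frac{1138993}{611220} = - \frac{2637319343347}{5012615220}$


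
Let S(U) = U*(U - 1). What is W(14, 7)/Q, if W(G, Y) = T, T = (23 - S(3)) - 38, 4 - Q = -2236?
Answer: -3/320 ≈ -0.0093750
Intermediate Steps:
S(U) = U*(-1 + U)
Q = 2240 (Q = 4 - 1*(-2236) = 4 + 2236 = 2240)
T = -21 (T = (23 - 3*(-1 + 3)) - 38 = (23 - 3*2) - 38 = (23 - 1*6) - 38 = (23 - 6) - 38 = 17 - 38 = -21)
W(G, Y) = -21
W(14, 7)/Q = -21/2240 = -21*1/2240 = -3/320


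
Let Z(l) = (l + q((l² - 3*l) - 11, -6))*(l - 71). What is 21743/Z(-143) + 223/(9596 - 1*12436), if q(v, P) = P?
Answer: 27319771/45278120 ≈ 0.60338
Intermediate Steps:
Z(l) = (-71 + l)*(-6 + l) (Z(l) = (l - 6)*(l - 71) = (-6 + l)*(-71 + l) = (-71 + l)*(-6 + l))
21743/Z(-143) + 223/(9596 - 1*12436) = 21743/(426 + (-143)² - 77*(-143)) + 223/(9596 - 1*12436) = 21743/(426 + 20449 + 11011) + 223/(9596 - 12436) = 21743/31886 + 223/(-2840) = 21743*(1/31886) + 223*(-1/2840) = 21743/31886 - 223/2840 = 27319771/45278120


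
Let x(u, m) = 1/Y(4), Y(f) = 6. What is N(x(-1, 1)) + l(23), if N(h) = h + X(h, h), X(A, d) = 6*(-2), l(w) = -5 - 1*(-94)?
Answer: 463/6 ≈ 77.167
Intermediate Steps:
l(w) = 89 (l(w) = -5 + 94 = 89)
X(A, d) = -12
x(u, m) = 1/6
N(h) = -12 + h (N(h) = h - 12 = -12 + h)
N(x(-1, 1)) + l(23) = (-12 + 1/6) + 89 = -71/6 + 89 = 463/6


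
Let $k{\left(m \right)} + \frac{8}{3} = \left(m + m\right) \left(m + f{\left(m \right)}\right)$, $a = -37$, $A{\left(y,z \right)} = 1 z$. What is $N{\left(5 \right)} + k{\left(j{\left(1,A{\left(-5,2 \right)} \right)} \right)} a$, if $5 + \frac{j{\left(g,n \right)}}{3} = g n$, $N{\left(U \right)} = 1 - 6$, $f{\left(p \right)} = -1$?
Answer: $- \frac{19699}{3} \approx -6566.3$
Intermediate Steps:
$N{\left(U \right)} = -5$ ($N{\left(U \right)} = 1 - 6 = -5$)
$A{\left(y,z \right)} = z$
$j{\left(g,n \right)} = -15 + 3 g n$
$k{\left(m \right)} = - \frac{8}{3} + 2 m \left(-1 + m\right)$ ($k{\left(m \right)} = - \frac{8}{3} + \left(m + m\right) \left(m - 1\right) = - \frac{8}{3} + 2 m \left(-1 + m\right)$)
$N{\left(5 \right)} + k{\left(j{\left(1,A{\left(-5,2 \right)} \right)} \right)} a = -5 + \left(- \frac{8}{3} - 2 \left(-15 + 3 \cdot 1 \cdot 2\right) + 2 \left(-15 + 3 \cdot 1 \cdot 2\right)^{2}\right) \left(-37\right) = -5 + \left(- \frac{8}{3} - 2 \left(-15 + 6\right) + 2 \left(-15 + 6\right)^{2}\right) \left(-37\right) = -5 + \left(- \frac{8}{3} - -18 + 2 \left(-9\right)^{2}\right) \left(-37\right) = -5 + \left(- \frac{8}{3} + 18 + 2 \cdot 81\right) \left(-37\right) = -5 + \left(- \frac{8}{3} + 18 + 162\right) \left(-37\right) = -5 + \frac{532}{3} \left(-37\right) = -5 - \frac{19684}{3} = - \frac{19699}{3}$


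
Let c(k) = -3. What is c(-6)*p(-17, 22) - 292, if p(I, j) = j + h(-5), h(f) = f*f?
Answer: -433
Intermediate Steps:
h(f) = f²
p(I, j) = 25 + j (p(I, j) = j + (-5)² = j + 25 = 25 + j)
c(-6)*p(-17, 22) - 292 = -3*(25 + 22) - 292 = -3*47 - 292 = -141 - 292 = -433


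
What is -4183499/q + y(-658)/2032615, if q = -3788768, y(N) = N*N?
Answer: 10143842968237/7701106668320 ≈ 1.3172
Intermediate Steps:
y(N) = N**2
-4183499/q + y(-658)/2032615 = -4183499/(-3788768) + (-658)**2/2032615 = -4183499*(-1/3788768) + 432964*(1/2032615) = 4183499/3788768 + 432964/2032615 = 10143842968237/7701106668320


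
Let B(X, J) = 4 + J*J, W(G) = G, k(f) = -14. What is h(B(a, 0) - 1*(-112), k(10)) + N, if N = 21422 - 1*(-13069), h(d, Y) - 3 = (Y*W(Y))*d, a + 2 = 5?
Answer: 57230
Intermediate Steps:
a = 3 (a = -2 + 5 = 3)
B(X, J) = 4 + J²
h(d, Y) = 3 + d*Y² (h(d, Y) = 3 + (Y*Y)*d = 3 + Y²*d = 3 + d*Y²)
N = 34491 (N = 21422 + 13069 = 34491)
h(B(a, 0) - 1*(-112), k(10)) + N = (3 + ((4 + 0²) - 1*(-112))*(-14)²) + 34491 = (3 + ((4 + 0) + 112)*196) + 34491 = (3 + (4 + 112)*196) + 34491 = (3 + 116*196) + 34491 = (3 + 22736) + 34491 = 22739 + 34491 = 57230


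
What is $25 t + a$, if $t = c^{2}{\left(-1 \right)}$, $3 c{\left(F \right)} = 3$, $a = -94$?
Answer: $-69$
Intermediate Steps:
$c{\left(F \right)} = 1$ ($c{\left(F \right)} = \frac{1}{3} \cdot 3 = 1$)
$t = 1$ ($t = 1^{2} = 1$)
$25 t + a = 25 \cdot 1 - 94 = 25 - 94 = -69$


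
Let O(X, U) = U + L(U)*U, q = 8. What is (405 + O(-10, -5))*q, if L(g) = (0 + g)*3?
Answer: 3800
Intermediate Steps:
L(g) = 3*g (L(g) = g*3 = 3*g)
O(X, U) = U + 3*U**2 (O(X, U) = U + (3*U)*U = U + 3*U**2)
(405 + O(-10, -5))*q = (405 - 5*(1 + 3*(-5)))*8 = (405 - 5*(1 - 15))*8 = (405 - 5*(-14))*8 = (405 + 70)*8 = 475*8 = 3800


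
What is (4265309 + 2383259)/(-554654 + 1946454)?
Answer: 831071/173975 ≈ 4.7770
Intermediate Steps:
(4265309 + 2383259)/(-554654 + 1946454) = 6648568/1391800 = 6648568*(1/1391800) = 831071/173975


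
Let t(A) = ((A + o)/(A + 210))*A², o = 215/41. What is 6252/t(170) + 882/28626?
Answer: 8254147081/16511357525 ≈ 0.49991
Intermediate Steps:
o = 215/41 (o = 215*(1/41) = 215/41 ≈ 5.2439)
t(A) = A²*(215/41 + A)/(210 + A) (t(A) = ((A + 215/41)/(A + 210))*A² = ((215/41 + A)/(210 + A))*A² = A²*(215/41 + A)/(210 + A))
6252/t(170) + 882/28626 = 6252/((170²*(215/41 + 170)/(210 + 170))) + 882/28626 = 6252/((28900*(7185/41)/380)) + 882*(1/28626) = 6252/((28900*(1/380)*(7185/41))) + 147/4771 = 6252/(10382325/779) + 147/4771 = 6252*(779/10382325) + 147/4771 = 1623436/3460775 + 147/4771 = 8254147081/16511357525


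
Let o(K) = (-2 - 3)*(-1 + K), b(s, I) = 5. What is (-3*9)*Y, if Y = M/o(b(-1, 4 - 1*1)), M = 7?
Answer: 189/20 ≈ 9.4500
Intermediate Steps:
o(K) = 5 - 5*K (o(K) = -5*(-1 + K) = 5 - 5*K)
Y = -7/20 (Y = 7/(5 - 5*5) = 7/(5 - 25) = 7/(-20) = 7*(-1/20) = -7/20 ≈ -0.35000)
(-3*9)*Y = -3*9*(-7/20) = -27*(-7/20) = 189/20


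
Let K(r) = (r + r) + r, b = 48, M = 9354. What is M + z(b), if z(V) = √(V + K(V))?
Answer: 9354 + 8*√3 ≈ 9367.9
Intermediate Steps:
K(r) = 3*r (K(r) = 2*r + r = 3*r)
z(V) = 2*√V (z(V) = √(V + 3*V) = √(4*V) = 2*√V)
M + z(b) = 9354 + 2*√48 = 9354 + 2*(4*√3) = 9354 + 8*√3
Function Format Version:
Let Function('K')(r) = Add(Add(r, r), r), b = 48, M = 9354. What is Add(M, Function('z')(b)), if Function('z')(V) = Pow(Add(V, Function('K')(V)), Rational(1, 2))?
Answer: Add(9354, Mul(8, Pow(3, Rational(1, 2)))) ≈ 9367.9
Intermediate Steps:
Function('K')(r) = Mul(3, r) (Function('K')(r) = Add(Mul(2, r), r) = Mul(3, r))
Function('z')(V) = Mul(2, Pow(V, Rational(1, 2))) (Function('z')(V) = Pow(Add(V, Mul(3, V)), Rational(1, 2)) = Pow(Mul(4, V), Rational(1, 2)) = Mul(2, Pow(V, Rational(1, 2))))
Add(M, Function('z')(b)) = Add(9354, Mul(2, Pow(48, Rational(1, 2)))) = Add(9354, Mul(2, Mul(4, Pow(3, Rational(1, 2))))) = Add(9354, Mul(8, Pow(3, Rational(1, 2))))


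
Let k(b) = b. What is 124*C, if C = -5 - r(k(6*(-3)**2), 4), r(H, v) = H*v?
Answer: -27404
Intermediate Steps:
C = -221 (C = -5 - 6*(-3)**2*4 = -5 - 6*9*4 = -5 - 54*4 = -5 - 1*216 = -5 - 216 = -221)
124*C = 124*(-221) = -27404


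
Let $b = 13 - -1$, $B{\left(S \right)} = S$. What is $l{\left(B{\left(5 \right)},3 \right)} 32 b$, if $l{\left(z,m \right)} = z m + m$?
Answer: $8064$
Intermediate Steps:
$l{\left(z,m \right)} = m + m z$ ($l{\left(z,m \right)} = m z + m = m + m z$)
$b = 14$ ($b = 13 + 1 = 14$)
$l{\left(B{\left(5 \right)},3 \right)} 32 b = 3 \left(1 + 5\right) 32 \cdot 14 = 3 \cdot 6 \cdot 32 \cdot 14 = 18 \cdot 32 \cdot 14 = 576 \cdot 14 = 8064$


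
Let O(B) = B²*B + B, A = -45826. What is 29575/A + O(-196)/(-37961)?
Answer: 4466685741/22592218 ≈ 197.71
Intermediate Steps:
O(B) = B + B³ (O(B) = B³ + B = B + B³)
29575/A + O(-196)/(-37961) = 29575/(-45826) + (-196 + (-196)³)/(-37961) = 29575*(-1/45826) + (-196 - 7529536)*(-1/37961) = -29575/45826 - 7529732*(-1/37961) = -29575/45826 + 1075676/5423 = 4466685741/22592218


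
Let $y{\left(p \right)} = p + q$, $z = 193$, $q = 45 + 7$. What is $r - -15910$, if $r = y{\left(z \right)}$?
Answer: $16155$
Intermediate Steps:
$q = 52$
$y{\left(p \right)} = 52 + p$ ($y{\left(p \right)} = p + 52 = 52 + p$)
$r = 245$ ($r = 52 + 193 = 245$)
$r - -15910 = 245 - -15910 = 245 + 15910 = 16155$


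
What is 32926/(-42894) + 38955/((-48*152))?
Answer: -318527311/52159104 ≈ -6.1068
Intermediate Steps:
32926/(-42894) + 38955/((-48*152)) = 32926*(-1/42894) + 38955/(-7296) = -16463/21447 + 38955*(-1/7296) = -16463/21447 - 12985/2432 = -318527311/52159104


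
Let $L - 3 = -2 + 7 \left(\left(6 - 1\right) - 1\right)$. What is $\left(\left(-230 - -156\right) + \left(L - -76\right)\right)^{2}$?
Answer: $961$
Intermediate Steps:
$L = 29$ ($L = 3 - \left(2 - 7 \left(\left(6 - 1\right) - 1\right)\right) = 3 - \left(2 - 7 \left(5 - 1\right)\right) = 3 + \left(-2 + 7 \cdot 4\right) = 3 + \left(-2 + 28\right) = 3 + 26 = 29$)
$\left(\left(-230 - -156\right) + \left(L - -76\right)\right)^{2} = \left(\left(-230 - -156\right) + \left(29 - -76\right)\right)^{2} = \left(\left(-230 + 156\right) + \left(29 + 76\right)\right)^{2} = \left(-74 + 105\right)^{2} = 31^{2} = 961$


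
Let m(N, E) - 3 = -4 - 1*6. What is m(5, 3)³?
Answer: -343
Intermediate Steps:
m(N, E) = -7 (m(N, E) = 3 + (-4 - 1*6) = 3 + (-4 - 6) = 3 - 10 = -7)
m(5, 3)³ = (-7)³ = -343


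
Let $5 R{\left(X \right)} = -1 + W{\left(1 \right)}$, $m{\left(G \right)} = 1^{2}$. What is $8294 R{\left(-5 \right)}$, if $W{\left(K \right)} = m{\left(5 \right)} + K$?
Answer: $\frac{8294}{5} \approx 1658.8$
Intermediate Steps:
$m{\left(G \right)} = 1$
$W{\left(K \right)} = 1 + K$
$R{\left(X \right)} = \frac{1}{5}$ ($R{\left(X \right)} = \frac{-1 + \left(1 + 1\right)}{5} = \frac{-1 + 2}{5} = \frac{1}{5} \cdot 1 = \frac{1}{5}$)
$8294 R{\left(-5 \right)} = 8294 \cdot \frac{1}{5} = \frac{8294}{5}$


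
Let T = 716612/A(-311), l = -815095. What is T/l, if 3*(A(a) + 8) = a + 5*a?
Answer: 358306/256754925 ≈ 0.0013955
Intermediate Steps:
A(a) = -8 + 2*a (A(a) = -8 + (a + 5*a)/3 = -8 + (6*a)/3 = -8 + 2*a)
T = -358306/315 (T = 716612/(-8 + 2*(-311)) = 716612/(-8 - 622) = 716612/(-630) = 716612*(-1/630) = -358306/315 ≈ -1137.5)
T/l = -358306/315/(-815095) = -358306/315*(-1/815095) = 358306/256754925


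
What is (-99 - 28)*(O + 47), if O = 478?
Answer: -66675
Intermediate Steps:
(-99 - 28)*(O + 47) = (-99 - 28)*(478 + 47) = -127*525 = -66675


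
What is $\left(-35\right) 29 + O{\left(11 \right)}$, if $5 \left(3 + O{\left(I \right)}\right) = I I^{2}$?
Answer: $- \frac{3759}{5} \approx -751.8$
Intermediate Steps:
$O{\left(I \right)} = -3 + \frac{I^{3}}{5}$ ($O{\left(I \right)} = -3 + \frac{I I^{2}}{5} = -3 + \frac{I^{3}}{5}$)
$\left(-35\right) 29 + O{\left(11 \right)} = \left(-35\right) 29 - \left(3 - \frac{11^{3}}{5}\right) = -1015 + \left(-3 + \frac{1}{5} \cdot 1331\right) = -1015 + \left(-3 + \frac{1331}{5}\right) = -1015 + \frac{1316}{5} = - \frac{3759}{5}$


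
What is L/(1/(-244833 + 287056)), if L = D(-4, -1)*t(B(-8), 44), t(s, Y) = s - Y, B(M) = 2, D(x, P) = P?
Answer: 1773366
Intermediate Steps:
L = 42 (L = -(2 - 1*44) = -(2 - 44) = -1*(-42) = 42)
L/(1/(-244833 + 287056)) = 42/(1/(-244833 + 287056)) = 42/(1/42223) = 42*42223 = 1773366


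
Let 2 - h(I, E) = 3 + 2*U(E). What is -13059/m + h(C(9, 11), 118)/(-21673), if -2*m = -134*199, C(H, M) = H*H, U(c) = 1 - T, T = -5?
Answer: -282854378/288966109 ≈ -0.97885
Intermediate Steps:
U(c) = 6 (U(c) = 1 - 1*(-5) = 1 + 5 = 6)
C(H, M) = H²
h(I, E) = -13 (h(I, E) = 2 - (3 + 2*6) = 2 - (3 + 12) = 2 - 1*15 = 2 - 15 = -13)
m = 13333 (m = -(-67)*199 = -½*(-26666) = 13333)
-13059/m + h(C(9, 11), 118)/(-21673) = -13059/13333 - 13/(-21673) = -13059*1/13333 - 13*(-1/21673) = -13059/13333 + 13/21673 = -282854378/288966109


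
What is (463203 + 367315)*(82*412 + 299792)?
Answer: 277040872368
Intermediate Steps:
(463203 + 367315)*(82*412 + 299792) = 830518*(33784 + 299792) = 830518*333576 = 277040872368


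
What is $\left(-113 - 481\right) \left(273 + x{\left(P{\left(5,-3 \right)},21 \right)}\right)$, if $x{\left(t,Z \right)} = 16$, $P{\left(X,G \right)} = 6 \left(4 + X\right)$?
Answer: $-171666$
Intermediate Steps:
$P{\left(X,G \right)} = 24 + 6 X$
$\left(-113 - 481\right) \left(273 + x{\left(P{\left(5,-3 \right)},21 \right)}\right) = \left(-113 - 481\right) \left(273 + 16\right) = \left(-594\right) 289 = -171666$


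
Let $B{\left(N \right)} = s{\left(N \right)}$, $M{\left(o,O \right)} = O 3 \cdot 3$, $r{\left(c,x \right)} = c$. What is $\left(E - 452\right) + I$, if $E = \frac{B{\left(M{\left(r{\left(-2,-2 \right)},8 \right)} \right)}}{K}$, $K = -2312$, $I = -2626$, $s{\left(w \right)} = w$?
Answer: $- \frac{889551}{289} \approx -3078.0$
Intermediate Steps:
$M{\left(o,O \right)} = 9 O$ ($M{\left(o,O \right)} = 3 O 3 = 9 O$)
$B{\left(N \right)} = N$
$E = - \frac{9}{289}$ ($E = \frac{9 \cdot 8}{-2312} = 72 \left(- \frac{1}{2312}\right) = - \frac{9}{289} \approx -0.031142$)
$\left(E - 452\right) + I = \left(- \frac{9}{289} - 452\right) - 2626 = - \frac{130637}{289} - 2626 = - \frac{889551}{289}$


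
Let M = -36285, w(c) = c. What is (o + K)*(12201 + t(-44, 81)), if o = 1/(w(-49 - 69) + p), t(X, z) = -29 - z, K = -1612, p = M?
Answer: -709519672967/36403 ≈ -1.9491e+7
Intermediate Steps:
p = -36285
o = -1/36403 (o = 1/((-49 - 69) - 36285) = 1/(-118 - 36285) = 1/(-36403) = -1/36403 ≈ -2.7470e-5)
(o + K)*(12201 + t(-44, 81)) = (-1/36403 - 1612)*(12201 + (-29 - 1*81)) = -58681637*(12201 + (-29 - 81))/36403 = -58681637*(12201 - 110)/36403 = -58681637/36403*12091 = -709519672967/36403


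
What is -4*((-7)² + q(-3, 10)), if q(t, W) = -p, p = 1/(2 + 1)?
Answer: -584/3 ≈ -194.67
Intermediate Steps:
p = ⅓ (p = 1/3 = ⅓ ≈ 0.33333)
q(t, W) = -⅓ (q(t, W) = -1*⅓ = -⅓)
-4*((-7)² + q(-3, 10)) = -4*((-7)² - ⅓) = -4*(49 - ⅓) = -4*146/3 = -584/3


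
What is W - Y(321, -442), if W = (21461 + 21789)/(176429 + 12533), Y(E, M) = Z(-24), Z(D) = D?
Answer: 2289169/94481 ≈ 24.229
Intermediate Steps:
Y(E, M) = -24
W = 21625/94481 (W = 43250/188962 = 43250*(1/188962) = 21625/94481 ≈ 0.22888)
W - Y(321, -442) = 21625/94481 - 1*(-24) = 21625/94481 + 24 = 2289169/94481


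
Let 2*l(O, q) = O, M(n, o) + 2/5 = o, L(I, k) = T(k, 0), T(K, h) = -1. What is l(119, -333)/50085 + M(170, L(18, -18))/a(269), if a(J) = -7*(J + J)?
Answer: 3002/1924695 ≈ 0.0015597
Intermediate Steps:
L(I, k) = -1
M(n, o) = -⅖ + o
l(O, q) = O/2
a(J) = -14*J
l(119, -333)/50085 + M(170, L(18, -18))/a(269) = ((½)*119)/50085 + (-⅖ - 1)/((-14*269)) = (119/2)*(1/50085) - 7/5/(-3766) = 17/14310 - 7/5*(-1/3766) = 17/14310 + 1/2690 = 3002/1924695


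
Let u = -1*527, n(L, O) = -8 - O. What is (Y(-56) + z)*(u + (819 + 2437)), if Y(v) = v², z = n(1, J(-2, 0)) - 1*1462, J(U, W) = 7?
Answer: 4527411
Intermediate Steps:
z = -1477 (z = (-8 - 1*7) - 1*1462 = (-8 - 7) - 1462 = -15 - 1462 = -1477)
u = -527
(Y(-56) + z)*(u + (819 + 2437)) = ((-56)² - 1477)*(-527 + (819 + 2437)) = (3136 - 1477)*(-527 + 3256) = 1659*2729 = 4527411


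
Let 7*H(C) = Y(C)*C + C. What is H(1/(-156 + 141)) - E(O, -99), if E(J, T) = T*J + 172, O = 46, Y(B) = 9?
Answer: 92020/21 ≈ 4381.9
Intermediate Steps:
E(J, T) = 172 + J*T (E(J, T) = J*T + 172 = 172 + J*T)
H(C) = 10*C/7 (H(C) = (9*C + C)/7 = (10*C)/7 = 10*C/7)
H(1/(-156 + 141)) - E(O, -99) = 10/(7*(-156 + 141)) - (172 + 46*(-99)) = (10/7)/(-15) - (172 - 4554) = (10/7)*(-1/15) - 1*(-4382) = -2/21 + 4382 = 92020/21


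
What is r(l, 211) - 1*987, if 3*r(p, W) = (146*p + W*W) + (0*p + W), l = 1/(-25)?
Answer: 348043/25 ≈ 13922.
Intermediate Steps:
l = -1/25 ≈ -0.040000
r(p, W) = W/3 + W**2/3 + 146*p/3 (r(p, W) = ((146*p + W*W) + (0*p + W))/3 = ((146*p + W**2) + (0 + W))/3 = ((W**2 + 146*p) + W)/3 = (W + W**2 + 146*p)/3 = W/3 + W**2/3 + 146*p/3)
r(l, 211) - 1*987 = ((1/3)*211 + (1/3)*211**2 + (146/3)*(-1/25)) - 1*987 = (211/3 + (1/3)*44521 - 146/75) - 987 = (211/3 + 44521/3 - 146/75) - 987 = 372718/25 - 987 = 348043/25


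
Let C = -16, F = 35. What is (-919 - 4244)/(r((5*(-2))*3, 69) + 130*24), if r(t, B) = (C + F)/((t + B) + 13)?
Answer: -268476/162259 ≈ -1.6546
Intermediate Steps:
r(t, B) = 19/(13 + B + t) (r(t, B) = (-16 + 35)/((t + B) + 13) = 19/((B + t) + 13) = 19/(13 + B + t))
(-919 - 4244)/(r((5*(-2))*3, 69) + 130*24) = (-919 - 4244)/(19/(13 + 69 + (5*(-2))*3) + 130*24) = -5163/(19/(13 + 69 - 10*3) + 3120) = -5163/(19/(13 + 69 - 30) + 3120) = -5163/(19/52 + 3120) = -5163/162259/52 = -5163*52/162259 = -268476/162259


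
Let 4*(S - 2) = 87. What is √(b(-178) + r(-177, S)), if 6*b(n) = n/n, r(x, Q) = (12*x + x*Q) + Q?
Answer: I*√226938/6 ≈ 79.397*I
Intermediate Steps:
S = 95/4 (S = 2 + (¼)*87 = 2 + 87/4 = 95/4 ≈ 23.750)
r(x, Q) = Q + 12*x + Q*x (r(x, Q) = (12*x + Q*x) + Q = Q + 12*x + Q*x)
b(n) = ⅙ (b(n) = (n/n)/6 = (⅙)*1 = ⅙)
√(b(-178) + r(-177, S)) = √(⅙ + (95/4 + 12*(-177) + (95/4)*(-177))) = √(⅙ + (95/4 - 2124 - 16815/4)) = √(⅙ - 6304) = √(-37823/6) = I*√226938/6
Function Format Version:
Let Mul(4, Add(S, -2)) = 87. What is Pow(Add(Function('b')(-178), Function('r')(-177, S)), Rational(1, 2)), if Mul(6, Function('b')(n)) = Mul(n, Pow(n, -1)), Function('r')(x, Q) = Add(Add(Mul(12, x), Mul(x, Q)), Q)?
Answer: Mul(Rational(1, 6), I, Pow(226938, Rational(1, 2))) ≈ Mul(79.397, I)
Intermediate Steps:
S = Rational(95, 4) (S = Add(2, Mul(Rational(1, 4), 87)) = Add(2, Rational(87, 4)) = Rational(95, 4) ≈ 23.750)
Function('r')(x, Q) = Add(Q, Mul(12, x), Mul(Q, x)) (Function('r')(x, Q) = Add(Add(Mul(12, x), Mul(Q, x)), Q) = Add(Q, Mul(12, x), Mul(Q, x)))
Function('b')(n) = Rational(1, 6) (Function('b')(n) = Mul(Rational(1, 6), Mul(n, Pow(n, -1))) = Mul(Rational(1, 6), 1) = Rational(1, 6))
Pow(Add(Function('b')(-178), Function('r')(-177, S)), Rational(1, 2)) = Pow(Add(Rational(1, 6), Add(Rational(95, 4), Mul(12, -177), Mul(Rational(95, 4), -177))), Rational(1, 2)) = Pow(Add(Rational(1, 6), Add(Rational(95, 4), -2124, Rational(-16815, 4))), Rational(1, 2)) = Pow(Add(Rational(1, 6), -6304), Rational(1, 2)) = Pow(Rational(-37823, 6), Rational(1, 2)) = Mul(Rational(1, 6), I, Pow(226938, Rational(1, 2)))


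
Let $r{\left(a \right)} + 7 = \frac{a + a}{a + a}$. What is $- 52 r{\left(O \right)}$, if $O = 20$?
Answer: $312$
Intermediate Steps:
$r{\left(a \right)} = -6$ ($r{\left(a \right)} = -7 + \frac{a + a}{a + a} = -7 + \frac{2 a}{2 a} = -7 + 2 a \frac{1}{2 a} = -7 + 1 = -6$)
$- 52 r{\left(O \right)} = \left(-52\right) \left(-6\right) = 312$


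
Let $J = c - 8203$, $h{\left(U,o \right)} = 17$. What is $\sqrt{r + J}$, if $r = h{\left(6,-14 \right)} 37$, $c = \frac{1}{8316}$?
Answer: $\frac{i \sqrt{14549623473}}{1386} \approx 87.029 i$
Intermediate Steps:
$c = \frac{1}{8316} \approx 0.00012025$
$r = 629$ ($r = 17 \cdot 37 = 629$)
$J = - \frac{68216147}{8316}$ ($J = \frac{1}{8316} - 8203 = - \frac{68216147}{8316} \approx -8203.0$)
$\sqrt{r + J} = \sqrt{629 - \frac{68216147}{8316}} = \sqrt{- \frac{62985383}{8316}} = \frac{i \sqrt{14549623473}}{1386}$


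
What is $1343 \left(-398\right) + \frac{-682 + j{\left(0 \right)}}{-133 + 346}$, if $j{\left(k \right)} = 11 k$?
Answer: $- \frac{113852164}{213} \approx -5.3452 \cdot 10^{5}$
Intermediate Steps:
$1343 \left(-398\right) + \frac{-682 + j{\left(0 \right)}}{-133 + 346} = 1343 \left(-398\right) + \frac{-682 + 11 \cdot 0}{-133 + 346} = -534514 + \frac{-682 + 0}{213} = -534514 - \frac{682}{213} = - \frac{113852164}{213}$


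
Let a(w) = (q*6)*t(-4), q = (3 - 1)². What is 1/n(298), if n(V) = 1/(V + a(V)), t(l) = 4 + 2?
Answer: 442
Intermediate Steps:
t(l) = 6
q = 4 (q = 2² = 4)
a(w) = 144 (a(w) = (4*6)*6 = 24*6 = 144)
n(V) = 1/(144 + V) (n(V) = 1/(V + 144) = 1/(144 + V))
1/n(298) = 1/(1/(144 + 298)) = 1/(1/442) = 442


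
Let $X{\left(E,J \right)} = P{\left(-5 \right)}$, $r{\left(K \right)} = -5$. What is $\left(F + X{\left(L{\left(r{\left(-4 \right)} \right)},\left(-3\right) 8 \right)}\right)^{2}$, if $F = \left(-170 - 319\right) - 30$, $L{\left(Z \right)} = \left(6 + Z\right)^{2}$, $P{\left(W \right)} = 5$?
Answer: $264196$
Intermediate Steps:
$X{\left(E,J \right)} = 5$
$F = -519$ ($F = -489 - 30 = -519$)
$\left(F + X{\left(L{\left(r{\left(-4 \right)} \right)},\left(-3\right) 8 \right)}\right)^{2} = \left(-519 + 5\right)^{2} = \left(-514\right)^{2} = 264196$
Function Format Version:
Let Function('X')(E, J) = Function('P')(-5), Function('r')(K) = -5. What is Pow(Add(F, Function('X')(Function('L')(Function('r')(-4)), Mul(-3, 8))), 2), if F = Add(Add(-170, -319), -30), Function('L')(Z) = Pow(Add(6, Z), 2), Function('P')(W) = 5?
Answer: 264196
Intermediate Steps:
Function('X')(E, J) = 5
F = -519 (F = Add(-489, -30) = -519)
Pow(Add(F, Function('X')(Function('L')(Function('r')(-4)), Mul(-3, 8))), 2) = Pow(Add(-519, 5), 2) = Pow(-514, 2) = 264196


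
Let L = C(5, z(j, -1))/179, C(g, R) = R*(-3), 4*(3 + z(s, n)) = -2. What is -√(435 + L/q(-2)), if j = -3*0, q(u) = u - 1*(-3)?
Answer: -√55758858/358 ≈ -20.858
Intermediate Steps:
q(u) = 3 + u (q(u) = u + 3 = 3 + u)
j = 0
z(s, n) = -7/2 (z(s, n) = -3 + (¼)*(-2) = -3 - ½ = -7/2)
C(g, R) = -3*R
L = 21/358 (L = -3*(-7/2)/179 = (21/2)*(1/179) = 21/358 ≈ 0.058659)
-√(435 + L/q(-2)) = -√(435 + 21/(358*(3 - 2))) = -√(435 + (21/358)/1) = -√(435 + (21/358)*1) = -√(435 + 21/358) = -√(155751/358) = -√55758858/358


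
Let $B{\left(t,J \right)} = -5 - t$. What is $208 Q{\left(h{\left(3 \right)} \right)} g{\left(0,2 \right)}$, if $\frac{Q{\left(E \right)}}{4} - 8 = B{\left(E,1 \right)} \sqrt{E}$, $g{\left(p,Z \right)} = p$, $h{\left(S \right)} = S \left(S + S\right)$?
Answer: $0$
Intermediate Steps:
$h{\left(S \right)} = 2 S^{2}$ ($h{\left(S \right)} = S 2 S = 2 S^{2}$)
$Q{\left(E \right)} = 32 + 4 \sqrt{E} \left(-5 - E\right)$ ($Q{\left(E \right)} = 32 + 4 \left(-5 - E\right) \sqrt{E} = 32 + 4 \sqrt{E} \left(-5 - E\right)$)
$208 Q{\left(h{\left(3 \right)} \right)} g{\left(0,2 \right)} = 208 \left(32 - 4 \sqrt{2 \cdot 3^{2}} \left(5 + 2 \cdot 3^{2}\right)\right) 0 = 208 \left(32 - 4 \sqrt{2 \cdot 9} \left(5 + 2 \cdot 9\right)\right) 0 = 208 \left(32 - 4 \sqrt{18} \left(5 + 18\right)\right) 0 = 208 \left(32 - 4 \cdot 3 \sqrt{2} \cdot 23\right) 0 = 208 \left(32 - 276 \sqrt{2}\right) 0 = \left(6656 - 57408 \sqrt{2}\right) 0 = 0$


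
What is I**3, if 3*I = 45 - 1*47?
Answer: -8/27 ≈ -0.29630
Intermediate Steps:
I = -2/3 (I = (45 - 1*47)/3 = (45 - 47)/3 = (1/3)*(-2) = -2/3 ≈ -0.66667)
I**3 = (-2/3)**3 = -8/27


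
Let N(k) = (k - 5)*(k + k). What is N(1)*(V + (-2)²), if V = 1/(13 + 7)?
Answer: -162/5 ≈ -32.400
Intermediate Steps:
N(k) = 2*k*(-5 + k) (N(k) = (-5 + k)*(2*k) = 2*k*(-5 + k))
V = 1/20 ≈ 0.050000
N(1)*(V + (-2)²) = (2*1*(-5 + 1))*(1/20 + (-2)²) = (2*1*(-4))*(1/20 + 4) = -8*81/20 = -162/5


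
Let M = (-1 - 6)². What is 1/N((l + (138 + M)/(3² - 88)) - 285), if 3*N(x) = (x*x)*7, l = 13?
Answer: 6241/1096213125 ≈ 5.6932e-6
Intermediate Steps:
M = 49 (M = (-7)² = 49)
N(x) = 7*x²/3 (N(x) = ((x*x)*7)/3 = (x²*7)/3 = (7*x²)/3 = 7*x²/3)
1/N((l + (138 + M)/(3² - 88)) - 285) = 1/(7*((13 + (138 + 49)/(3² - 88)) - 285)²/3) = 1/(7*((13 + 187/(9 - 88)) - 285)²/3) = 1/(7*((13 + 187/(-79)) - 285)²/3) = 1/(7*((13 + 187*(-1/79)) - 285)²/3) = 1/(7*((13 - 187/79) - 285)²/3) = 1/(7*(840/79 - 285)²/3) = 1/(7*(-21675/79)²/3) = 1/((7/3)*(469805625/6241)) = 1/(1096213125/6241) = 6241/1096213125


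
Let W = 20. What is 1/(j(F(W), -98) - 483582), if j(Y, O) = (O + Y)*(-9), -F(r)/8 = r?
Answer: -1/481260 ≈ -2.0779e-6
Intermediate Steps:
F(r) = -8*r
j(Y, O) = -9*O - 9*Y
1/(j(F(W), -98) - 483582) = 1/((-9*(-98) - (-72)*20) - 483582) = 1/((882 - 9*(-160)) - 483582) = 1/((882 + 1440) - 483582) = 1/(2322 - 483582) = 1/(-481260) = -1/481260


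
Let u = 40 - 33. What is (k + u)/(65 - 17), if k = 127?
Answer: 67/24 ≈ 2.7917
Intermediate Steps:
u = 7
(k + u)/(65 - 17) = (127 + 7)/(65 - 17) = 134/48 = 134*(1/48) = 67/24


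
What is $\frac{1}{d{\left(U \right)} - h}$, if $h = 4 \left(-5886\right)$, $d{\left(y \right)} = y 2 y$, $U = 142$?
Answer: $\frac{1}{63872} \approx 1.5656 \cdot 10^{-5}$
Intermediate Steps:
$d{\left(y \right)} = 2 y^{2}$ ($d{\left(y \right)} = 2 y y = 2 y^{2}$)
$h = -23544$
$\frac{1}{d{\left(U \right)} - h} = \frac{1}{2 \cdot 142^{2} - -23544} = \frac{1}{2 \cdot 20164 + 23544} = \frac{1}{40328 + 23544} = \frac{1}{63872}$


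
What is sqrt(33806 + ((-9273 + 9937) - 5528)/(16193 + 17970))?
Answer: sqrt(39455173726782)/34163 ≈ 183.86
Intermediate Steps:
sqrt(33806 + ((-9273 + 9937) - 5528)/(16193 + 17970)) = sqrt(33806 + (664 - 5528)/34163) = sqrt(33806 - 4864*1/34163) = sqrt(33806 - 4864/34163) = sqrt(1154909514/34163) = sqrt(39455173726782)/34163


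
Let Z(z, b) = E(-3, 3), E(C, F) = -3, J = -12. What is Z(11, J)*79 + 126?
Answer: -111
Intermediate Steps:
Z(z, b) = -3
Z(11, J)*79 + 126 = -3*79 + 126 = -237 + 126 = -111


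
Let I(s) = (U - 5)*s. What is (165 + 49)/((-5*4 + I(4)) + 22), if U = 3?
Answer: -107/3 ≈ -35.667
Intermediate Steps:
I(s) = -2*s (I(s) = (3 - 5)*s = -2*s)
(165 + 49)/((-5*4 + I(4)) + 22) = (165 + 49)/((-5*4 - 2*4) + 22) = 214/((-20 - 8) + 22) = 214/(-28 + 22) = 214/(-6) = 214*(-1/6) = -107/3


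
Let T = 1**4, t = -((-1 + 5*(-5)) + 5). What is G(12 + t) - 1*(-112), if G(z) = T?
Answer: 113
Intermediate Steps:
t = 21 (t = -((-1 - 25) + 5) = -(-26 + 5) = -1*(-21) = 21)
T = 1
G(z) = 1
G(12 + t) - 1*(-112) = 1 - 1*(-112) = 1 + 112 = 113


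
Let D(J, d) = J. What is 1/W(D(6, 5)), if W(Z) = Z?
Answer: 1/6 ≈ 0.16667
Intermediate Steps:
1/W(D(6, 5)) = 1/6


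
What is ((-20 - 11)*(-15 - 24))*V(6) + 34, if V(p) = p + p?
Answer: 14542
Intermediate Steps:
V(p) = 2*p
((-20 - 11)*(-15 - 24))*V(6) + 34 = ((-20 - 11)*(-15 - 24))*(2*6) + 34 = -31*(-39)*12 + 34 = 1209*12 + 34 = 14508 + 34 = 14542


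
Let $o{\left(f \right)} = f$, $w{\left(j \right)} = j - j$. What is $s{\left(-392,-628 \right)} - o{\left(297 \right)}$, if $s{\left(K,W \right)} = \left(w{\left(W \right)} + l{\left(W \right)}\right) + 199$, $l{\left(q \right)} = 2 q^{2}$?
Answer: $788670$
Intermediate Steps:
$w{\left(j \right)} = 0$
$s{\left(K,W \right)} = 199 + 2 W^{2}$ ($s{\left(K,W \right)} = \left(0 + 2 W^{2}\right) + 199 = 2 W^{2} + 199 = 199 + 2 W^{2}$)
$s{\left(-392,-628 \right)} - o{\left(297 \right)} = \left(199 + 2 \left(-628\right)^{2}\right) - 297 = \left(199 + 2 \cdot 394384\right) - 297 = \left(199 + 788768\right) - 297 = 788967 - 297 = 788670$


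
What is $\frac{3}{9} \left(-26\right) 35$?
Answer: $- \frac{910}{3} \approx -303.33$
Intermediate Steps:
$\frac{3}{9} \left(-26\right) 35 = 3 \cdot \frac{1}{9} \left(-26\right) 35 = \frac{1}{3} \left(-26\right) 35 = \left(- \frac{26}{3}\right) 35 = - \frac{910}{3}$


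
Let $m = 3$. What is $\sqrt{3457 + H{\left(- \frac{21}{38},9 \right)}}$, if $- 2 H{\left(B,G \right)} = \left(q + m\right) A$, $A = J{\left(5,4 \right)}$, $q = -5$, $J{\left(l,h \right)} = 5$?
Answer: $\sqrt{3462} \approx 58.839$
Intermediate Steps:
$A = 5$
$H{\left(B,G \right)} = 5$ ($H{\left(B,G \right)} = - \frac{\left(-5 + 3\right) 5}{2} = - \frac{\left(-2\right) 5}{2} = \left(- \frac{1}{2}\right) \left(-10\right) = 5$)
$\sqrt{3457 + H{\left(- \frac{21}{38},9 \right)}} = \sqrt{3457 + 5} = \sqrt{3462}$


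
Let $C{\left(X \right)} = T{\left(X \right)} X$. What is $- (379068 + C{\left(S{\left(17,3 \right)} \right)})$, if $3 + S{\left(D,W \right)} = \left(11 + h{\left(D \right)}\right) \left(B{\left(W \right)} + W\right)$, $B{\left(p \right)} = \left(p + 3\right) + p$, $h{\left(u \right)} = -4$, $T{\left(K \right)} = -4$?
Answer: $-378744$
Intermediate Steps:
$B{\left(p \right)} = 3 + 2 p$ ($B{\left(p \right)} = \left(3 + p\right) + p = 3 + 2 p$)
$S{\left(D,W \right)} = 18 + 21 W$ ($S{\left(D,W \right)} = -3 + \left(11 - 4\right) \left(\left(3 + 2 W\right) + W\right) = -3 + 7 \left(3 + 3 W\right) = -3 + \left(21 + 21 W\right) = 18 + 21 W$)
$C{\left(X \right)} = - 4 X$
$- (379068 + C{\left(S{\left(17,3 \right)} \right)}) = - (379068 - 4 \left(18 + 21 \cdot 3\right)) = - (379068 - 4 \left(18 + 63\right)) = - (379068 - 324) = \left(-1\right) 378744 = -378744$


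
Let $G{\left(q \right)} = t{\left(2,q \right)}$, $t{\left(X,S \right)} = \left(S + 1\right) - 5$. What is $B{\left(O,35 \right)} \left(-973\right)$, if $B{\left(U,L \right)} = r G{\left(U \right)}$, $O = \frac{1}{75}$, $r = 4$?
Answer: $\frac{1163708}{75} \approx 15516.0$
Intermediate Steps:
$t{\left(X,S \right)} = -4 + S$ ($t{\left(X,S \right)} = \left(1 + S\right) - 5 = -4 + S$)
$G{\left(q \right)} = -4 + q$
$O = \frac{1}{75} \approx 0.013333$
$B{\left(U,L \right)} = -16 + 4 U$ ($B{\left(U,L \right)} = 4 \left(-4 + U\right) = -16 + 4 U$)
$B{\left(O,35 \right)} \left(-973\right) = \left(-16 + 4 \cdot \frac{1}{75}\right) \left(-973\right) = \left(-16 + \frac{4}{75}\right) \left(-973\right) = \left(- \frac{1196}{75}\right) \left(-973\right) = \frac{1163708}{75}$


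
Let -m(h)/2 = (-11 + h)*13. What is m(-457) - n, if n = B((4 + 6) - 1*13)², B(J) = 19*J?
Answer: 8919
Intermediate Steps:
m(h) = 286 - 26*h (m(h) = -2*(-11 + h)*13 = -2*(-143 + 13*h) = 286 - 26*h)
n = 3249 (n = (19*((4 + 6) - 1*13))² = (19*(10 - 13))² = (19*(-3))² = (-57)² = 3249)
m(-457) - n = (286 - 26*(-457)) - 1*3249 = (286 + 11882) - 3249 = 12168 - 3249 = 8919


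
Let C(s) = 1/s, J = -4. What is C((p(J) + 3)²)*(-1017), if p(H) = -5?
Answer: -1017/4 ≈ -254.25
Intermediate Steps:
C((p(J) + 3)²)*(-1017) = -1017/(-5 + 3)² = -1017/(-2)² = -1017/4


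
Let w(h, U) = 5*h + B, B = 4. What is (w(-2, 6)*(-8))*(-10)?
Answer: -480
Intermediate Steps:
w(h, U) = 4 + 5*h (w(h, U) = 5*h + 4 = 4 + 5*h)
(w(-2, 6)*(-8))*(-10) = ((4 + 5*(-2))*(-8))*(-10) = ((4 - 10)*(-8))*(-10) = -6*(-8)*(-10) = 48*(-10) = -480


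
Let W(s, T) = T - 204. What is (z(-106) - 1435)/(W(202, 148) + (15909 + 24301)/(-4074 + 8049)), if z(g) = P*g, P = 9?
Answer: 1899255/36478 ≈ 52.066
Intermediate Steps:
W(s, T) = -204 + T
z(g) = 9*g
(z(-106) - 1435)/(W(202, 148) + (15909 + 24301)/(-4074 + 8049)) = (9*(-106) - 1435)/((-204 + 148) + (15909 + 24301)/(-4074 + 8049)) = (-954 - 1435)/(-56 + 40210/3975) = -2389/(-56 + 40210*(1/3975)) = -2389/(-56 + 8042/795) = -2389/(-36478/795) = -2389*(-795/36478) = 1899255/36478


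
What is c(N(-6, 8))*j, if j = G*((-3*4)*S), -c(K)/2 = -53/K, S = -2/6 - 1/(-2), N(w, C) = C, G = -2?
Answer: 53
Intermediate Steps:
S = 1/6 (S = -2*1/6 - 1*(-1/2) = -1/3 + 1/2 = 1/6 ≈ 0.16667)
c(K) = 106/K (c(K) = -(-106)/K = 106/K)
j = 4 (j = -2*(-3*4)/6 = -(-24)/6 = -2*(-2) = 4)
c(N(-6, 8))*j = (106/8)*4 = (106*(1/8))*4 = (53/4)*4 = 53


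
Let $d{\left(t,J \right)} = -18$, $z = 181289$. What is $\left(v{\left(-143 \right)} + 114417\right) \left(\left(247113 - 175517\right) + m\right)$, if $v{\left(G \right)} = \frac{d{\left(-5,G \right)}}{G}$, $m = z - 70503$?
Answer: $\frac{2984070267918}{143} \approx 2.0868 \cdot 10^{10}$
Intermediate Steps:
$m = 110786$ ($m = 181289 - 70503 = 110786$)
$v{\left(G \right)} = - \frac{18}{G}$
$\left(v{\left(-143 \right)} + 114417\right) \left(\left(247113 - 175517\right) + m\right) = \left(- \frac{18}{-143} + 114417\right) \left(\left(247113 - 175517\right) + 110786\right) = \left(\left(-18\right) \left(- \frac{1}{143}\right) + 114417\right) \left(\left(247113 - 175517\right) + 110786\right) = \left(\frac{18}{143} + 114417\right) \left(71596 + 110786\right) = \frac{16361649}{143} \cdot 182382 = \frac{2984070267918}{143}$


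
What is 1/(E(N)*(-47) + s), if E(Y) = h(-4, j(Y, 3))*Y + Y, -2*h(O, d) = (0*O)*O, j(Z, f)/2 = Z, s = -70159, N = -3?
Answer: -1/70018 ≈ -1.4282e-5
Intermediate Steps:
j(Z, f) = 2*Z
h(O, d) = 0 (h(O, d) = -0*O*O/2 = -0*O = -½*0 = 0)
E(Y) = Y (E(Y) = 0*Y + Y = 0 + Y = Y)
1/(E(N)*(-47) + s) = 1/(-3*(-47) - 70159) = 1/(141 - 70159) = 1/(-70018) = -1/70018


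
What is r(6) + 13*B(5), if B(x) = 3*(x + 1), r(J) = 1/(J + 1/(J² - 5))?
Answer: 43789/187 ≈ 234.17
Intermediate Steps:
r(J) = 1/(J + 1/(-5 + J²))
B(x) = 3 + 3*x (B(x) = 3*(1 + x) = 3 + 3*x)
r(6) + 13*B(5) = (-5 + 6²)/(1 + 6³ - 5*6) + 13*(3 + 3*5) = (-5 + 36)/(1 + 216 - 30) + 13*(3 + 15) = 31/187 + 13*18 = (1/187)*31 + 234 = 31/187 + 234 = 43789/187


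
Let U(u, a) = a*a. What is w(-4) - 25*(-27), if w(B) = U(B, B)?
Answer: 691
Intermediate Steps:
U(u, a) = a²
w(B) = B²
w(-4) - 25*(-27) = (-4)² - 25*(-27) = 16 + 675 = 691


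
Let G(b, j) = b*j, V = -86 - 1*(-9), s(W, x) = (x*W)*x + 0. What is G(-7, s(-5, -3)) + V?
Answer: 238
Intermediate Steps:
s(W, x) = W*x**2 (s(W, x) = (W*x)*x + 0 = W*x**2 + 0 = W*x**2)
V = -77 (V = -86 + 9 = -77)
G(-7, s(-5, -3)) + V = -(-35)*(-3)**2 - 77 = -(-35)*9 - 77 = -7*(-45) - 77 = 315 - 77 = 238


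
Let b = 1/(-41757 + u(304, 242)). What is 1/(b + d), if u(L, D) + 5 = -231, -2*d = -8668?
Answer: 41993/181997661 ≈ 0.00023073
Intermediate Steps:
d = 4334 (d = -½*(-8668) = 4334)
u(L, D) = -236 (u(L, D) = -5 - 231 = -236)
b = -1/41993 (b = 1/(-41757 - 236) = 1/(-41993) = -1/41993 ≈ -2.3813e-5)
1/(b + d) = 1/(-1/41993 + 4334) = 1/(181997661/41993) = 41993/181997661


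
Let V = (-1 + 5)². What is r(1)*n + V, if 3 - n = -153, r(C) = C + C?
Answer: 328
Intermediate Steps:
r(C) = 2*C
V = 16 (V = 4² = 16)
n = 156 (n = 3 - 1*(-153) = 3 + 153 = 156)
r(1)*n + V = (2*1)*156 + 16 = 2*156 + 16 = 312 + 16 = 328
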